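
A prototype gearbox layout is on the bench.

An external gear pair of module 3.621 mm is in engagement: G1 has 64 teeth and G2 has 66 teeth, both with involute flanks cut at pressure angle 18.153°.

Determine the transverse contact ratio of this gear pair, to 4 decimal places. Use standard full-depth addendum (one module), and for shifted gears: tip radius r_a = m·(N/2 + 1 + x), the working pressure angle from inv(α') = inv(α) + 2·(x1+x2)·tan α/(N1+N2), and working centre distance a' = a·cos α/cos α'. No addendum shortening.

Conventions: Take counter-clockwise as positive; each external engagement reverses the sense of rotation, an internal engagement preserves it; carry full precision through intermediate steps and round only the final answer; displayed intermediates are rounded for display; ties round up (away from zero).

1.9135

single-mesh involute tooth geometry (64T engaging 66T at module 3.621)
base radii: r_b1 = 110.104812, r_b2 = 113.545587
tip radii: r_a1 = 119.493000, r_a2 = 123.114000
no profile shift: α' = α, a' = a
action lengths: √(r_a1²−r_b1²) = 46.427442, √(r_a2²−r_b2²) = 47.586307
base pitch p_b = π·m·cos α = 10.809515
CR = (46.427442 + 47.586307 − 235.365000·sin 18.15300°)/10.809515 = 1.913544
contact ratio ≈ 1.9135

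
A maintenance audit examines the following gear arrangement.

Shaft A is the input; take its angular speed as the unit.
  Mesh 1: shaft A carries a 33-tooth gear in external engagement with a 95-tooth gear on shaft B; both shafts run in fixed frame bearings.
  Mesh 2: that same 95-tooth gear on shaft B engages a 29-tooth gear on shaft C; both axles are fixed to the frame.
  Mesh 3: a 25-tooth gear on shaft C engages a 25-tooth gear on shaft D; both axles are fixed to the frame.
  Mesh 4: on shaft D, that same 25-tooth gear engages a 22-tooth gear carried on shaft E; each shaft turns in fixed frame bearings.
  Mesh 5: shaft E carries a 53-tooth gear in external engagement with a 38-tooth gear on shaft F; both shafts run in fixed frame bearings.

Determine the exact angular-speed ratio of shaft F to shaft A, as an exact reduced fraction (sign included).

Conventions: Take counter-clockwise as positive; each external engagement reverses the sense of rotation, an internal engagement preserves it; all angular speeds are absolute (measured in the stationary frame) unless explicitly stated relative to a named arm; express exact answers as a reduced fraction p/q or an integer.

class = fixed-axis compound train [5 meshes; 5 ratios multiply, 5 sense flips]
mesh 1 [33T→95T]: running ratio 33/95, sense −
mesh 2 [95T→29T]: running ratio 33/29, sense +
mesh 3 [25T→25T]: running ratio 33/29, sense −
mesh 4 [25T→22T]: running ratio 75/58, sense +
mesh 5 [53T→38T]: running ratio 3975/2204, sense −
ω_out/ω_in = -3975/2204

-3975/2204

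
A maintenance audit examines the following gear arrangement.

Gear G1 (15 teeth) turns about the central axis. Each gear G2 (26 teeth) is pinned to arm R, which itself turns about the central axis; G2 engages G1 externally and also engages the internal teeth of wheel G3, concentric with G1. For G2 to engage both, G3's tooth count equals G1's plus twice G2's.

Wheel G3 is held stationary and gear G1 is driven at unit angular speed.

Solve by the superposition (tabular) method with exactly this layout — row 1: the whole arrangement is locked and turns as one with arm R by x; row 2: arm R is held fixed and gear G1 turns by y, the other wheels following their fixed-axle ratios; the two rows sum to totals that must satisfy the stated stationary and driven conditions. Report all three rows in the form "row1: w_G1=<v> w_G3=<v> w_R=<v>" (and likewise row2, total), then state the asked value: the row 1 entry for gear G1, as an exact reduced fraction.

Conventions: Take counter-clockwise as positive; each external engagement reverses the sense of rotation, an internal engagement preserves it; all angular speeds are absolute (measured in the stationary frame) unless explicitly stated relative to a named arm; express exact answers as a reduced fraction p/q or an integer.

row1: w_G1=15/82 w_G3=15/82 w_R=15/82
row2: w_G1=67/82 w_G3=-15/82 w_R=0
total: w_G1=1 w_G3=0 w_R=15/82
asked value: 15/82

planetary set (15T centre, 26T on arm, 67T internal) — Willis relation
row 1 (train locked, turned with arm): all members turn x
row 2 — arm fixed, fixed-axis ratios: sun y, ring −(15/67)·y, arm 0
boundary: total ω_ring = x − (15/67)·y = 0 and total ω_sun = x + y = 1  ⇒  y = 67/82, x = 15/82
row 2 ring = −(15/67)·67/82 = -15/82
totals (row 1 + row 2): sun 15/82 + 67/82 = 1, ring 15/82 + (-15/82) = 0, arm 15/82 + 0 = 15/82
asked cell (row1, sun) = 15/82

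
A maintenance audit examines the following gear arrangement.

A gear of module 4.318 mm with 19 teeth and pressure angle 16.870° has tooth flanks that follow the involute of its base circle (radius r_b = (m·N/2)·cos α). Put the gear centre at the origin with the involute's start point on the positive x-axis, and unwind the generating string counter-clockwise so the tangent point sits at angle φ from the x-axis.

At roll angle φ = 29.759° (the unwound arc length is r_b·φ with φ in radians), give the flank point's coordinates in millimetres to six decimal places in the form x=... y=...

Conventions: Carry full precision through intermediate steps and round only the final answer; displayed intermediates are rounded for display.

recognized (one wheel, involute flank): single-mesh tooth geometry, m = 4.318, N = 19
pitch radius r_p = m·N/2 = 4.318·19/2 = 41.021000
base radius r_b = r_p·cos α = 41.021000·cos 16.870° = 39.255689
roll angle φ = 29.759° = 0.51939253 rad
x = r_b·(cos φ + φ·sin φ) = 44.198876
y = r_b·(sin φ − φ·cos φ) = 1.784461

x=44.198876 y=1.784461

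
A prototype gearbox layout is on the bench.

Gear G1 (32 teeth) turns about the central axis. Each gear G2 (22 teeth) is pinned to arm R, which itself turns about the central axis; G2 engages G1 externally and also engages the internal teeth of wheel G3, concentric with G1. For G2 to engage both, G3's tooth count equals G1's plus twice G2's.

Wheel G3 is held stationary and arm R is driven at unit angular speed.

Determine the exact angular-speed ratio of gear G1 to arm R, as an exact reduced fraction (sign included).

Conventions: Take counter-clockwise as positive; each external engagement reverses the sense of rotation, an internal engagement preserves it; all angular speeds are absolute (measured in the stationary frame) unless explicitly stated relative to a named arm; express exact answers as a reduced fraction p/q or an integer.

27/8

planetary set (32T centre, 22T on arm, 76T internal) — Willis relation
ring teeth: 32 + 2·22 = 76
32(ω_sun−ω_arm) = −76(ω_ring−ω_arm),  ω_ring = 0, ω_arm = 1
ω_sun = 1 − (76/32)(0−1) = 27/8
ω_out/ω_in = 27/8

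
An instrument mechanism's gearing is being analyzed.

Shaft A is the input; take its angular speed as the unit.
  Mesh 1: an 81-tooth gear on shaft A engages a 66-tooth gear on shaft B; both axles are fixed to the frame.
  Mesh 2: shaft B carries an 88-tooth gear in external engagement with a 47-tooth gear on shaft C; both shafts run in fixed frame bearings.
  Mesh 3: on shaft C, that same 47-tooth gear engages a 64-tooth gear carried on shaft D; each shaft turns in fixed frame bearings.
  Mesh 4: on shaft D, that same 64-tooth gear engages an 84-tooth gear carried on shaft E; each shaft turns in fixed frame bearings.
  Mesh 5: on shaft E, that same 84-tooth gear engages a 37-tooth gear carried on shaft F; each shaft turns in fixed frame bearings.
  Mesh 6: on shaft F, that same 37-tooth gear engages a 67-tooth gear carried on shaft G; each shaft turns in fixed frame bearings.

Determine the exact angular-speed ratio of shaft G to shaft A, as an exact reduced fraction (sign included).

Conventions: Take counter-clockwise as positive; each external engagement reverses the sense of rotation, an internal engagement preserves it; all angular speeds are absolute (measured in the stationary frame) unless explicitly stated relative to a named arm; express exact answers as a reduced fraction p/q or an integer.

class = fixed-axis compound train [6 meshes; 6 ratios multiply, 6 sense flips]
mesh 1 [81T→66T]: running ratio 27/22, sense −
mesh 2 [88T→47T]: running ratio 108/47, sense +
mesh 3 [47T→64T]: running ratio 27/16, sense −
mesh 4 [64T→84T]: running ratio 9/7, sense +
mesh 5 [84T→37T]: running ratio 108/37, sense −
mesh 6 [37T→67T]: running ratio 108/67, sense +
ω_out/ω_in = 108/67

108/67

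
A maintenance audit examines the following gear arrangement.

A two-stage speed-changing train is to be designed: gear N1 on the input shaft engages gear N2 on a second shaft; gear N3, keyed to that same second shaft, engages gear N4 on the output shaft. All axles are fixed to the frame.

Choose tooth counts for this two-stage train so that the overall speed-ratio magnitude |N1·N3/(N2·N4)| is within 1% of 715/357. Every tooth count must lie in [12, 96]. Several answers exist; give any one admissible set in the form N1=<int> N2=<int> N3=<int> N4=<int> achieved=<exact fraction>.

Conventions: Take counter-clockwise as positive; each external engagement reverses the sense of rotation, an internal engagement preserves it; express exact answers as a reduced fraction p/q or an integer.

design class (target 715/357): fixed-axis compound train
target = 715/357 in lowest terms: an exact hit needs N1·N3 = k·715 and N2·N4 = k·357 for one integer k, every count in [12, 96]; additionally prefer no 1:1 stage (N1 ≠ N2, N3 ≠ N4)
k = 1: N1·N3 = 715 = 13·55, N2·N4 = 357 = 17·21
achieved = 13·55/(17·21) = 715/357; |achieved − target| = 0 ≤ 143/7140 ✓

N1=13 N2=17 N3=55 N4=21 achieved=715/357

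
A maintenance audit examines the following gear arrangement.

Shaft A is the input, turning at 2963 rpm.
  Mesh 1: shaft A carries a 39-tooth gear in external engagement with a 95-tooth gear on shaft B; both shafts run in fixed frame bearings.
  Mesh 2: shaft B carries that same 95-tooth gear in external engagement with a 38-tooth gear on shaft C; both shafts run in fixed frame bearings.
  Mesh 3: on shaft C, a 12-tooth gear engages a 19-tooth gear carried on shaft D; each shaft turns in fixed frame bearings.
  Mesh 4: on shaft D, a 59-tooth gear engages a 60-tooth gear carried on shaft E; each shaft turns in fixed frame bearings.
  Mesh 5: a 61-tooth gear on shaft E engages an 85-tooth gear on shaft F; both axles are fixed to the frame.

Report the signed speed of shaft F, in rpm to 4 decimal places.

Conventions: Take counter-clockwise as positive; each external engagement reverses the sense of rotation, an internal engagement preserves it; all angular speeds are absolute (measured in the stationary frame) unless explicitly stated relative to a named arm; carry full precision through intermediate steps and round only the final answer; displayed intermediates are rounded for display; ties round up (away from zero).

-1355.3516 rpm

class = fixed-axis compound train [5 meshes; 5 ratios multiply, 5 sense flips]
mesh 1 [39T→95T]: ω = 2963.0000×39/95 = 1216.3895 rpm, sense flips to −
mesh 2 [95T→38T]: ω = 1216.3895×95/38 = 3040.9737 rpm, sense flips to +
mesh 3 [12T→19T]: ω = 3040.9737×12/19 = 1920.6150 rpm, sense flips to −
mesh 4 [59T→60T]: ω = 1920.6150×59/60 = 1888.6047 rpm, sense flips to +
mesh 5 [61T→85T]: ω = 1888.6047×61/85 = 1355.3516 rpm, sense flips to −
signed output speed = -1355.3516 rpm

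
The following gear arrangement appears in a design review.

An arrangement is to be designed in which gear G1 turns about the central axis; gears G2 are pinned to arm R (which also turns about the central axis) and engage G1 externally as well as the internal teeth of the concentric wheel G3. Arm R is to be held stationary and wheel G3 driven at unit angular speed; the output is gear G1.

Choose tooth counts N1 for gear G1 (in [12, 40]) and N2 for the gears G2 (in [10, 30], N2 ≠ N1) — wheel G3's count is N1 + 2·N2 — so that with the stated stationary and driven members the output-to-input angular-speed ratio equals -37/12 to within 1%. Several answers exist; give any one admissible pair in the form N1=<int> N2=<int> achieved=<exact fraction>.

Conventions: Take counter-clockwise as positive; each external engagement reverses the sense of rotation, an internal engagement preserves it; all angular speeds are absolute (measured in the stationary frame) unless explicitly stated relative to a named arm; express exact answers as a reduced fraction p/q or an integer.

class = planetary set [ratio -37/12 wanted; Willis about the carrier]
Willis with ω_arm = 0: ω_sun/ω_ring = −N3/N1; set equal to -37/12  ⇒  N3/N1 = −(-37/12) = 37/12
N3 = N1 + 2·N2  ⇒  N2/N1 = (N3/N1 − 1)/2 = (37/12 − 1)/2 = 25/24
smallest multiple with N1 ≥ 12 and N2 ≥ 10: k = 1  ⇒  N1 = 1·24 = 24, N2 = 1·25 = 25 (N1 ≤ 40, N2 ≤ 30, N2 ≠ N1 ✓), N3 = 24 + 2·25 = 74
check: −N3/N1 with N1 = 24, N3 = 74 gives -37/12; |achieved − target| = 0 ≤ 37/1200 ✓

N1=24 N2=25 achieved=-37/12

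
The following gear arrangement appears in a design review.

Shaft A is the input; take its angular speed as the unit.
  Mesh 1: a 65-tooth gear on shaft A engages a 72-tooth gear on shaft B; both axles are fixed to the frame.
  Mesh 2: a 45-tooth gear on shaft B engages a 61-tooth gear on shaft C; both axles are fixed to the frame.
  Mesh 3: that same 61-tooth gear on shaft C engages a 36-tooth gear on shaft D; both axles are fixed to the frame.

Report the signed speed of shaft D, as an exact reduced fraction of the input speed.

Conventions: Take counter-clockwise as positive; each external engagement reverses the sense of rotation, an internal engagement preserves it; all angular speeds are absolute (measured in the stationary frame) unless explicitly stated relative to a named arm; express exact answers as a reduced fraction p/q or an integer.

-325/288

3-mesh fixed-axis compound train (all bearings frame-fixed)
mesh 1 [65T→72T]: |ω|/ω_in = 1×65/72 = 65/72, sense flips to −
mesh 2 [45T→61T]: |ω|/ω_in = (65/72)×45/61 = 325/488, sense flips to +
mesh 3 [61T→36T]: |ω|/ω_in = (325/488)×61/36 = 325/288, sense flips to −
signed output speed (× input speed) = -325/288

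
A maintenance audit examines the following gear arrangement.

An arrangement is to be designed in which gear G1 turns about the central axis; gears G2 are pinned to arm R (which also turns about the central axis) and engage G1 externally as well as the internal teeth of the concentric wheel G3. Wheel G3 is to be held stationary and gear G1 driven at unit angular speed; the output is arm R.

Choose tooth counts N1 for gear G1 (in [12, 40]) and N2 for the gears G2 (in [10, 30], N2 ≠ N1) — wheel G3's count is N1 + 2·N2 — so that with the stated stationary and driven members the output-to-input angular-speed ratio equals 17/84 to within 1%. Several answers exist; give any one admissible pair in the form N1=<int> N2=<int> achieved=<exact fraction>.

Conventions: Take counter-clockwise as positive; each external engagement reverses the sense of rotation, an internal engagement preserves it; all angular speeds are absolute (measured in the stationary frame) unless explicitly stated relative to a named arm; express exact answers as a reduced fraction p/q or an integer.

N1=17 N2=25 achieved=17/84

class = planetary set [ratio 17/84 wanted; Willis about the carrier]
Willis with ω_ring = 0: ω_arm/ω_sun = N1/(N1+N3); set equal to 17/84  ⇒  N3/N1 = 1/(17/84) − 1 = 67/17
N3 = N1 + 2·N2  ⇒  N2/N1 = (N3/N1 − 1)/2 = (67/17 − 1)/2 = 25/17
smallest multiple with N1 ≥ 12 and N2 ≥ 10: k = 1  ⇒  N1 = 1·17 = 17, N2 = 1·25 = 25 (N1 ≤ 40, N2 ≤ 30, N2 ≠ N1 ✓), N3 = 17 + 2·25 = 67
check: N1/(N1+N3) with N1 = 17, N3 = 67 gives 17/84; |achieved − target| = 0 ≤ 17/8400 ✓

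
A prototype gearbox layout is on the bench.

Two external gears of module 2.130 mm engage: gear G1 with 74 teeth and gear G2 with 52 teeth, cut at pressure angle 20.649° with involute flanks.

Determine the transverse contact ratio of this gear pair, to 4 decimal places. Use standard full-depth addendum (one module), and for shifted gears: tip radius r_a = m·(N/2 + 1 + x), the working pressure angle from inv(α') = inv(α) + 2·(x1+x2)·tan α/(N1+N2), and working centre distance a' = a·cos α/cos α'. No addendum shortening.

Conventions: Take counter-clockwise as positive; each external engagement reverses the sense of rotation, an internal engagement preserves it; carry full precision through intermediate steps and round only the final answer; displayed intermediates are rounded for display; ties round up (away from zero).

1.7523

topology: single-mesh involute geometry — m = 2.130, 74T/52T pair
base radii: r_b1 = 73.747111, r_b2 = 51.822294
tip radii: r_a1 = 80.940000, r_a2 = 57.510000
no profile shift: α' = α, a' = a
action lengths: √(r_a1²−r_b1²) = 33.356367, √(r_a2²−r_b2²) = 24.936919
base pitch p_b = π·m·cos α = 6.261713
CR = (33.356367 + 24.936919 − 134.190000·sin 20.64900°)/6.261713 = 1.752276
contact ratio ≈ 1.7523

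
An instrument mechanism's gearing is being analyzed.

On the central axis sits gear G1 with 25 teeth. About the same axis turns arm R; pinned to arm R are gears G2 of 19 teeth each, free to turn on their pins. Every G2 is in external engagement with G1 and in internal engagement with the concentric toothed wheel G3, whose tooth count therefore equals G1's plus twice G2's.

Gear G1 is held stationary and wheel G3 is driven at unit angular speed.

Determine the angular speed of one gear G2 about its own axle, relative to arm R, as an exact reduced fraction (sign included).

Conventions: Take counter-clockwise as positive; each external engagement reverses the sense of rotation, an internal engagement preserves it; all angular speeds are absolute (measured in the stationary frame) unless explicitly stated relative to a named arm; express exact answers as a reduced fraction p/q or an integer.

1575/1672

recognized (axles ride arm R): planetary set, 25/19/63 teeth
ring teeth: 25 + 2·19 = 63
25(ω_sun−ω_arm) = −63(ω_ring−ω_arm),  ω_sun = 0, ω_ring = 1
25(0−ω_arm) = −63(1−ω_arm)  ⇒  88·ω_arm = 63  ⇒  ω_arm = 63/88
sun–planet mesh: 25·(0−63/88) = −19·(ω_p−ω_arm)  ⇒  ω_p−ω_arm = 1575/1672
exact speed ratio = 1575/1672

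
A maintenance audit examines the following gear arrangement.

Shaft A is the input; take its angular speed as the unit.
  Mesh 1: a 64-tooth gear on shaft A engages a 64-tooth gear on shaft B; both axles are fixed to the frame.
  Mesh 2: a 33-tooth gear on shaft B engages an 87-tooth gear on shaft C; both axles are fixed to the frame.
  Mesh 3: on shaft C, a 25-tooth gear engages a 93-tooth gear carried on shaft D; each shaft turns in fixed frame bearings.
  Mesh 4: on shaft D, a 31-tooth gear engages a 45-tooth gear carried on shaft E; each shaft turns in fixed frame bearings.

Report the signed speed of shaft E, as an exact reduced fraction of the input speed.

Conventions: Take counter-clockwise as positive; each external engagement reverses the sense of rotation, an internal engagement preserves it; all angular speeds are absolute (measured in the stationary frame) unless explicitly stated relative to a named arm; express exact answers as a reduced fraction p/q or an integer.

55/783

4-mesh fixed-axis compound train (all bearings frame-fixed)
mesh 1 [64T→64T]: |ω|/ω_in = 1×64/64 = 1, sense flips to −
mesh 2 [33T→87T]: |ω|/ω_in = 1×33/87 = 11/29, sense flips to +
mesh 3 [25T→93T]: |ω|/ω_in = (11/29)×25/93 = 275/2697, sense flips to −
mesh 4 [31T→45T]: |ω|/ω_in = (275/2697)×31/45 = 55/783, sense flips to +
signed output speed (× input speed) = 55/783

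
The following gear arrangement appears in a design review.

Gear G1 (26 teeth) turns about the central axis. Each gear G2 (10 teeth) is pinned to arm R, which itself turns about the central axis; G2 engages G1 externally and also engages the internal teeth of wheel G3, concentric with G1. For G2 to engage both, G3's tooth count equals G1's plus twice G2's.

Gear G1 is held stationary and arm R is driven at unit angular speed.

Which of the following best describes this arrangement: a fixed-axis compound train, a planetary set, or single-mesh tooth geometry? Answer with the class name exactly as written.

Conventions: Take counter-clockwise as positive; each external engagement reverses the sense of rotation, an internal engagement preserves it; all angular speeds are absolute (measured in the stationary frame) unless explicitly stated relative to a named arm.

planetary set

recognized (axles ride arm R): planetary set, 26/10/46 teeth
classification: planetary set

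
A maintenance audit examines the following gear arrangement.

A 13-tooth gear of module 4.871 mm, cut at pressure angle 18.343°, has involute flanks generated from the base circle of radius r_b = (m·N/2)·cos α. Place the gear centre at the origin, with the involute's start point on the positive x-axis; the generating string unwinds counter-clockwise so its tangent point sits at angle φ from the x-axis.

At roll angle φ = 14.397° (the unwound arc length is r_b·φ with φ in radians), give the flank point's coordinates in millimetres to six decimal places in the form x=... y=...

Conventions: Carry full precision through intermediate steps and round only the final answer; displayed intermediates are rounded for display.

single-mesh involute tooth geometry (13T wheel at module 4.871)
pitch radius r_p = m·N/2 = 4.871·13/2 = 31.661500
base radius r_b = r_p·cos α = 31.661500·cos 18.343° = 30.052765
roll angle φ = 14.397° = 0.25127505 rad
x = r_b·(cos φ + φ·sin φ) = 30.986595
y = r_b·(sin φ − φ·cos φ) = 0.157931

x=30.986595 y=0.157931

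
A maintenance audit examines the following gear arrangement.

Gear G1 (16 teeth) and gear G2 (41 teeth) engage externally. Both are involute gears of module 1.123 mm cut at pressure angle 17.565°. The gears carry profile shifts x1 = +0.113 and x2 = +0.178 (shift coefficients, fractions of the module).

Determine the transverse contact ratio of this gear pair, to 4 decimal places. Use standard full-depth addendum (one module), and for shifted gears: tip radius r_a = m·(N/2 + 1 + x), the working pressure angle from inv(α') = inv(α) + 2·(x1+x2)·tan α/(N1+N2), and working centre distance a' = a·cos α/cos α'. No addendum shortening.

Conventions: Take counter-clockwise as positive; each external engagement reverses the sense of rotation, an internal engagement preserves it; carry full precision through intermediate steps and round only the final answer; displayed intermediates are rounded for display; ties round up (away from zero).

topology: single-mesh involute geometry — m = 1.123, 16T/41T pair
base radii: r_b1 = 8.565123, r_b2 = 21.948127
tip radii: r_a1 = 10.233899, r_a2 = 24.344394
inv(α') = inv(17.565°) + 2·(+0.113+0.178)·tan α/(16+41) = 0.01321150  ⇒  α' = 19.23672°
a' = a·cos α / cos α' = 32.0055·cos 17.565°/cos 19.23672° = 32.317695
action lengths: √(r_a1²−r_b1²) = 5.601014, √(r_a2²−r_b2²) = 10.532295
base pitch p_b = π·m·cos α = 3.363516
CR = (5.601014 + 10.532295 − 32.317695·sin 19.23672°)/3.363516 = 1.630895
contact ratio ≈ 1.6309

1.6309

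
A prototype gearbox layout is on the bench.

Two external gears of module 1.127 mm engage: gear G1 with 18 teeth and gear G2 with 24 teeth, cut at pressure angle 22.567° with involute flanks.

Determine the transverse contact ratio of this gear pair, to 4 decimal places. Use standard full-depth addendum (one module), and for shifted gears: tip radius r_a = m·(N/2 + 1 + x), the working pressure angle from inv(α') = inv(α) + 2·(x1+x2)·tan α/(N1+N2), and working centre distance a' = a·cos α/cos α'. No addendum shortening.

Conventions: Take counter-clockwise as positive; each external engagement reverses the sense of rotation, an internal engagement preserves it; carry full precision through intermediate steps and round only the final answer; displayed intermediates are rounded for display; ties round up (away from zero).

topology: single-mesh involute geometry — m = 1.127, 18T/24T pair
base radii: r_b1 = 9.366365, r_b2 = 12.488486
tip radii: r_a1 = 11.270000, r_a2 = 14.651000
no profile shift: α' = α, a' = a
action lengths: √(r_a1²−r_b1²) = 6.267704, √(r_a2²−r_b2²) = 7.660908
base pitch p_b = π·m·cos α = 3.269478
CR = (6.267704 + 7.660908 − 23.667000·sin 22.56700°)/3.269478 = 1.482218
contact ratio ≈ 1.4822

1.4822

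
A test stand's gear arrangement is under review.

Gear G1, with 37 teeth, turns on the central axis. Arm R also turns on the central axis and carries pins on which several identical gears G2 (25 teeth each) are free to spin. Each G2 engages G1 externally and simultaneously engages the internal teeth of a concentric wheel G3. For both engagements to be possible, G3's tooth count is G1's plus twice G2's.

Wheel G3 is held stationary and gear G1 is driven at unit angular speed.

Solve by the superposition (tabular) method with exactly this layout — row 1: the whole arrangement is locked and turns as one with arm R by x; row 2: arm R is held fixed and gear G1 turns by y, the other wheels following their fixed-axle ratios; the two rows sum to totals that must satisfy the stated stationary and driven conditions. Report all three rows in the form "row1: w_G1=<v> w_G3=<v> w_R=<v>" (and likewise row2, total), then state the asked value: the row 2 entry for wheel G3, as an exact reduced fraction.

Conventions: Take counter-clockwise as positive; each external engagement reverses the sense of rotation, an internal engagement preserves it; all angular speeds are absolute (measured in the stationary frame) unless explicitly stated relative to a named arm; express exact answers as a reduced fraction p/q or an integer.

topology: planetary set — G1 37T / G2 25T / G3 87T, arm = carrier (Willis)
row 1 (train locked, turned with arm): all members turn x
row 2: sun turns y, ring = −(37/87)·y, arm 0
boundary: total ω_ring = x − (37/87)·y = 0 and total ω_sun = x + y = 1  ⇒  y = 87/124, x = 37/124
row 2 ring = −(37/87)·87/124 = -37/124
totals (row 1 + row 2): sun 37/124 + 87/124 = 1, ring 37/124 + (-37/124) = 0, arm 37/124 + 0 = 37/124
asked cell (row2, ring) = -37/124

row1: w_G1=37/124 w_G3=37/124 w_R=37/124
row2: w_G1=87/124 w_G3=-37/124 w_R=0
total: w_G1=1 w_G3=0 w_R=37/124
asked value: -37/124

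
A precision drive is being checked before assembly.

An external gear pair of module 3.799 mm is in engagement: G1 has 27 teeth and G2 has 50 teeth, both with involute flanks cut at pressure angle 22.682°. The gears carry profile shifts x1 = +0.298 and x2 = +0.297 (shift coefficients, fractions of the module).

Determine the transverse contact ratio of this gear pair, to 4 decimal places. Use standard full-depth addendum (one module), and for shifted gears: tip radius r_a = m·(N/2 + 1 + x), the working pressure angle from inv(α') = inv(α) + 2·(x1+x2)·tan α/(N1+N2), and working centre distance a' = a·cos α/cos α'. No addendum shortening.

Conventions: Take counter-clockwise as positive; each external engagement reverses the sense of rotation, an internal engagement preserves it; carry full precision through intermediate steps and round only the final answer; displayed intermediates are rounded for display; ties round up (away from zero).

class = single-mesh tooth geometry [involute pair 27T × 50T, m = 3.799]
base radii: r_b1 = 47.319965, r_b2 = 87.629565
tip radii: r_a1 = 56.217602, r_a2 = 99.902303
inv(α') = inv(22.682°) + 2·(+0.298+0.297)·tan α/(27+50) = 0.02852347  ⇒  α' = 24.61058°
a' = a·cos α / cos α' = 146.2615·cos 22.682°/cos 24.61058° = 148.433327
action lengths: √(r_a1²−r_b1²) = 30.351930, √(r_a2²−r_b2²) = 47.974258
base pitch p_b = π·m·cos α = 11.011856
CR = (30.351930 + 47.974258 − 148.433327·sin 24.61058°)/11.011856 = 1.499414
contact ratio ≈ 1.4994

1.4994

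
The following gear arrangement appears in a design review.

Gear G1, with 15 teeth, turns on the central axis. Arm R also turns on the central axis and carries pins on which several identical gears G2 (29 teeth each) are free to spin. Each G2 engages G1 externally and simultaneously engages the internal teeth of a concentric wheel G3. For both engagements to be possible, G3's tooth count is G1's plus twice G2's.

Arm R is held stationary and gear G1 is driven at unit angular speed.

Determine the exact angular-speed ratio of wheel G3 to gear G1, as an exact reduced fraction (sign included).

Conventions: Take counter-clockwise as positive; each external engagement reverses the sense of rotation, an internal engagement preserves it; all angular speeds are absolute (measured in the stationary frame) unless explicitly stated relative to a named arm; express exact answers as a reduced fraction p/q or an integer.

-15/73

topology: planetary set — G1 15T / G2 29T / G3 73T, arm = carrier (Willis)
ring teeth: 15 + 2·29 = 73
15(ω_sun−ω_arm) = −73(ω_ring−ω_arm),  ω_arm = 0, ω_sun = 1
ω_ring = 0 − (15/73)(1−0) = -15/73
ω_out/ω_in = -15/73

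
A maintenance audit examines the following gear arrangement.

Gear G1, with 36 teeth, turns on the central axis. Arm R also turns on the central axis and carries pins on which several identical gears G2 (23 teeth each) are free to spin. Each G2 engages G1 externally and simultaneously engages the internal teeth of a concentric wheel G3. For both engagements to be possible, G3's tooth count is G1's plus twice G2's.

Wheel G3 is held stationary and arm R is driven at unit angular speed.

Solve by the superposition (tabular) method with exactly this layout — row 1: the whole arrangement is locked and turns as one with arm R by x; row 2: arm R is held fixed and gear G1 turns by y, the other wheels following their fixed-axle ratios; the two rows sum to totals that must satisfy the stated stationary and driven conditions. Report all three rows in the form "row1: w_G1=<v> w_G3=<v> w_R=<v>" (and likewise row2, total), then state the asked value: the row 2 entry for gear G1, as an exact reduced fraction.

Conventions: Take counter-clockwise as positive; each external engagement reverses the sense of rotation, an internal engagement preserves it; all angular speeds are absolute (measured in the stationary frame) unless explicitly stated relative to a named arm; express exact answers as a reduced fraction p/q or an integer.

class = planetary set [G3 = 36+2·23 = 82; Willis about the carrier]
row 1 — lock + rotate with arm: ω_sun = ω_ring = ω_arm = x
row 2 (arm held, sun turns y): ω_ring = −(36/82)·y, ω_arm = 0
boundary: total ω_ring = x − (36/82)·y = 0 and total ω_arm = x = 1  ⇒  y = 41/18, x = 1
row 2 ring = −(36/82)·41/18 = -1
totals (row 1 + row 2): sun 1 + 41/18 = 59/18, ring 1 + (-1) = 0, arm 1 + 0 = 1
asked cell (row2, sun) = 41/18

row1: w_G1=1 w_G3=1 w_R=1
row2: w_G1=41/18 w_G3=-1 w_R=0
total: w_G1=59/18 w_G3=0 w_R=1
asked value: 41/18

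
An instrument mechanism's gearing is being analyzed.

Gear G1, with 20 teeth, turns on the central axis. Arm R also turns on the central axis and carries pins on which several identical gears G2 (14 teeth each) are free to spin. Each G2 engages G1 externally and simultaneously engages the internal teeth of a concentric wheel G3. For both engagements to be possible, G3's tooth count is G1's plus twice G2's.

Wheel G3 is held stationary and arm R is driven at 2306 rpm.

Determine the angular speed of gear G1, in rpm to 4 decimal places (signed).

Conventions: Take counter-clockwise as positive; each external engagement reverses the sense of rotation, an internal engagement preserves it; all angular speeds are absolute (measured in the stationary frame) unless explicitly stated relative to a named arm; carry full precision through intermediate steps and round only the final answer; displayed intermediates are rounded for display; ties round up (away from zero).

topology: planetary set — G1 20T / G2 14T / G3 48T, arm = carrier (Willis)
normalise by the input: solve with ω_arm = 1, then scale by 2306 rpm
ring teeth: 20 + 2·14 = 48
20(ω_sun−ω_arm) = −48(ω_ring−ω_arm),  ω_ring = 0, ω_arm = 1
ω_sun = 1 − (48/20)(0−1) = 17/5
scale: ω_sun = 17/5 × 2306 rpm = +7840.4000 rpm

+7840.4000 rpm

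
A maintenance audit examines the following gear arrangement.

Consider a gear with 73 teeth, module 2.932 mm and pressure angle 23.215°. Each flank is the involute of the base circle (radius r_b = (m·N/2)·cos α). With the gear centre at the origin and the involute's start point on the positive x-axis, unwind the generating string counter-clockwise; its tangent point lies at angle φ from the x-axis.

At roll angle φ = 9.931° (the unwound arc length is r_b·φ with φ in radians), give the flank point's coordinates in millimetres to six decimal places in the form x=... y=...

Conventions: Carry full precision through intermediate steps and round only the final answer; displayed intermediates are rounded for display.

recognized (one wheel, involute flank): single-mesh tooth geometry, m = 2.932, N = 73
pitch radius r_p = m·N/2 = 2.932·73/2 = 107.018000
base radius r_b = r_p·cos α = 107.018000·cos 23.215° = 98.352985
roll angle φ = 9.931° = 0.17332865 rad
x = r_b·(cos φ + φ·sin φ) = 99.819308
y = r_b·(sin φ − φ·cos φ) = 0.170205

x=99.819308 y=0.170205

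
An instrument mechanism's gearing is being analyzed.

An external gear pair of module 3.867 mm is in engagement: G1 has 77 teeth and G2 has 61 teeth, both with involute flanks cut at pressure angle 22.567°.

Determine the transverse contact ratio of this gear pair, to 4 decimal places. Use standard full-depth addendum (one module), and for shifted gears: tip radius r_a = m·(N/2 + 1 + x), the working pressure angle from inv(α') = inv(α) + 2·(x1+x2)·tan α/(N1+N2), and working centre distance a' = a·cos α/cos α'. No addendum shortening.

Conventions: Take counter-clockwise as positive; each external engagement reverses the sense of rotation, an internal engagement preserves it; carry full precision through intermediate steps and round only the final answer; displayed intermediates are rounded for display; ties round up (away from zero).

topology: single-mesh involute geometry — m = 3.867, 77T/61T pair
base radii: r_b1 = 137.480005, r_b2 = 108.912732
tip radii: r_a1 = 152.746500, r_a2 = 121.810500
no profile shift: α' = α, a' = a
action lengths: √(r_a1²−r_b1²) = 66.563814, √(r_a2²−r_b2²) = 54.551029
base pitch p_b = π·m·cos α = 11.218342
CR = (66.563814 + 54.551029 − 266.823000·sin 22.56700°)/11.218342 = 1.668509
contact ratio ≈ 1.6685

1.6685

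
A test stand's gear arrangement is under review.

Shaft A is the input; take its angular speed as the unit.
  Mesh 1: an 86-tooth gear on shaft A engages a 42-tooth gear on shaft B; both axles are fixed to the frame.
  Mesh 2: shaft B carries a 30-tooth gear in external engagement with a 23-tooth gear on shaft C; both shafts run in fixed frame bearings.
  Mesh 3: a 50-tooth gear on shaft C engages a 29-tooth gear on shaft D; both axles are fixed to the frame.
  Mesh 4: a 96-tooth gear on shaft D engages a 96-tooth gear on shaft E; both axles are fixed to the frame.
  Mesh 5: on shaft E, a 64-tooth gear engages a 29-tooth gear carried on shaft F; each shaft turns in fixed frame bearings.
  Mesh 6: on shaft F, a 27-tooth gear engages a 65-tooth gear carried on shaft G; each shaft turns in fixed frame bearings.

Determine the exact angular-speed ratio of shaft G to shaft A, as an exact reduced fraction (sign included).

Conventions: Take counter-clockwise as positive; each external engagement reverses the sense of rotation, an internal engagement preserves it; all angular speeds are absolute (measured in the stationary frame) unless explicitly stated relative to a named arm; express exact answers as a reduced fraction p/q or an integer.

class = fixed-axis compound train [6 meshes; 6 ratios multiply, 6 sense flips]
mesh 1 [86T→42T]: running ratio 43/21, sense −
mesh 2 [30T→23T]: running ratio 430/161, sense +
mesh 3 [50T→29T]: running ratio 21500/4669, sense −
mesh 4 [96T→96T]: running ratio 21500/4669, sense +
mesh 5 [64T→29T]: running ratio 1376000/135401, sense −
mesh 6 [27T→65T]: running ratio 7430400/1760213, sense +
ω_out/ω_in = 7430400/1760213

7430400/1760213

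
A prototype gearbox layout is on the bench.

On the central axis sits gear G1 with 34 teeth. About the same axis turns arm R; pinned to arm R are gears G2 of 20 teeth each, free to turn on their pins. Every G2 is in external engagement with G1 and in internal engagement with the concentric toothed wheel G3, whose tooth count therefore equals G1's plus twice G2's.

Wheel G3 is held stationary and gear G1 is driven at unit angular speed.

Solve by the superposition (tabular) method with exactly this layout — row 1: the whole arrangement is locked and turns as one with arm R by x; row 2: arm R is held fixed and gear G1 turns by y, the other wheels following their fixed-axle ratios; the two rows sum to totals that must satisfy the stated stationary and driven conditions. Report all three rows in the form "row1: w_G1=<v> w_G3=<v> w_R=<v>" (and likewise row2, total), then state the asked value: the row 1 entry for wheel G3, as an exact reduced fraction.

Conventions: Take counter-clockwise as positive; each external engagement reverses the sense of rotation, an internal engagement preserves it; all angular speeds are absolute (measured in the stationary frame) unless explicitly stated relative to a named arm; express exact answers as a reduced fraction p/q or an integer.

row1: w_G1=17/54 w_G3=17/54 w_R=17/54
row2: w_G1=37/54 w_G3=-17/54 w_R=0
total: w_G1=1 w_G3=0 w_R=17/54
asked value: 17/54

class = planetary set [G3 = 34+2·20 = 74; Willis about the carrier]
row 1: whole set turns with the arm by x
row 2 (arm held, sun turns y): ω_ring = −(34/74)·y, ω_arm = 0
boundary: total ω_ring = x − (34/74)·y = 0 and total ω_sun = x + y = 1  ⇒  y = 37/54, x = 17/54
row 2 ring = −(34/74)·37/54 = -17/54
totals (row 1 + row 2): sun 17/54 + 37/54 = 1, ring 17/54 + (-17/54) = 0, arm 17/54 + 0 = 17/54
asked cell (row1, ring) = 17/54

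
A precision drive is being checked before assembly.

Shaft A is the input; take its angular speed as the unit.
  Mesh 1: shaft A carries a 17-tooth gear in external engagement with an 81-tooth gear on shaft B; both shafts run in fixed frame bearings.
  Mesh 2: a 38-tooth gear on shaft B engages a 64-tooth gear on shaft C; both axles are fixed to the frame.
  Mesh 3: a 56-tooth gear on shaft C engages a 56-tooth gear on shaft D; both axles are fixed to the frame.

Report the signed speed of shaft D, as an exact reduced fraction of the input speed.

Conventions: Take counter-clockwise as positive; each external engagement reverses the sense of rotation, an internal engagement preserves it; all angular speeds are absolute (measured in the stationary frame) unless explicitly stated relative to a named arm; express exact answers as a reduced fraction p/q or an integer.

-323/2592

3-mesh fixed-axis compound train (all bearings frame-fixed)
mesh 1 [17T→81T]: |ω|/ω_in = 1×17/81 = 17/81, sense flips to −
mesh 2 [38T→64T]: |ω|/ω_in = (17/81)×38/64 = 323/2592, sense flips to +
mesh 3 [56T→56T]: |ω|/ω_in = (323/2592)×56/56 = 323/2592, sense flips to −
signed output speed (× input speed) = -323/2592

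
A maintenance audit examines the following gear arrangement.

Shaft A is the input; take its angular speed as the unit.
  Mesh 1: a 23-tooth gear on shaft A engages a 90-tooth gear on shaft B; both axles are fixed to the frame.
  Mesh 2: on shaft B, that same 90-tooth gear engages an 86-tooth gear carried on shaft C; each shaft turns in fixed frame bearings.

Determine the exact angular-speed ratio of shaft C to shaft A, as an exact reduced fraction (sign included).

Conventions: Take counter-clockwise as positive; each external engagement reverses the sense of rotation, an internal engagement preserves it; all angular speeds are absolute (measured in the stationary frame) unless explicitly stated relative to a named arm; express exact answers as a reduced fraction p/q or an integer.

23/86

class = fixed-axis compound train [2 meshes; 2 ratios multiply, 2 sense flips]
mesh 1 [23T→90T]: running ratio 23/90, sense −
mesh 2 [90T→86T]: running ratio 23/86, sense +
ω_out/ω_in = 23/86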